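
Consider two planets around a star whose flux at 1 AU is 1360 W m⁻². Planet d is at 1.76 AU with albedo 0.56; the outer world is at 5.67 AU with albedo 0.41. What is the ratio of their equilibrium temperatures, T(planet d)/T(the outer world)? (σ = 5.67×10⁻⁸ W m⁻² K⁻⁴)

T_eq = [S₀(1−A)/(4σd²)]^(1/4), so T ∝ (1−A)^(1/4) / √d.
T₁ = [1360×0.44/(4×5.67×10⁻⁸×1.76²)]^(1/4) = 170.84 K.
T₂ = [1360×0.59/(4×5.67×10⁻⁸×5.67²)]^(1/4) = 102.42 K.

T₁/T₂ ≈ 1.668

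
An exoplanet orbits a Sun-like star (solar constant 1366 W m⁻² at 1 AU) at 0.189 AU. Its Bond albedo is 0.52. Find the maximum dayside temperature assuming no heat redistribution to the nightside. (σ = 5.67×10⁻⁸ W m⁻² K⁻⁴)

T_ss ≈ 754 K

Flux at 0.189 AU: S = 1366/0.189² = 3.82×10⁴ W m⁻².
With no redistribution each surface element balances locally: S(1−A) = σT⁴.
T = [3.82×10⁴ × 0.48 / 5.67×10⁻⁸]^(1/4) = (3.24×10¹¹)^(1/4) = 754 K.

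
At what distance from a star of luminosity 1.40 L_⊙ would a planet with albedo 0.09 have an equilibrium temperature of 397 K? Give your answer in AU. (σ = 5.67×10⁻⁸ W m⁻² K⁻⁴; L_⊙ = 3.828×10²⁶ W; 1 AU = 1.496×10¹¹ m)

d ≈ 0.555 AU

L = 1.40 × 3.828×10²⁶ = 5.36×10²⁶ W.
From T_eq⁴ = L(1−A)/(16πσd²): d = √[L(1−A)/(16πσT_eq⁴)].
d = √[5.36×10²⁶ × 0.91 / (16π × 5.67×10⁻⁸ × (397)⁴)] = 8.30×10¹⁰ m = 0.555 AU.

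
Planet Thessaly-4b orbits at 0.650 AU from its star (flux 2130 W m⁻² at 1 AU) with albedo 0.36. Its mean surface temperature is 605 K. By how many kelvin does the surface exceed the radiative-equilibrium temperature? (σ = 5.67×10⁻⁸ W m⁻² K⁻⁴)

S = 2130/0.650² = 5041 W m⁻².
T_eq = [S(1−A)/(4σ)]^(1/4) = [5041×0.64/(4×5.67×10⁻⁸)]^(1/4) = 345.4 K.
ΔT = T_surf − T_eq = 605 − 345.4.

ΔT ≈ 259.6 K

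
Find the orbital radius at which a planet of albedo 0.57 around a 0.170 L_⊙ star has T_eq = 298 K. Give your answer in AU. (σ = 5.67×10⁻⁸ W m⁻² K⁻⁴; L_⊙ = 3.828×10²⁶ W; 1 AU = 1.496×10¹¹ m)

L = 0.170 × 3.828×10²⁶ = 6.51×10²⁵ W.
From T_eq⁴ = L(1−A)/(16πσd²): d = √[L(1−A)/(16πσT_eq⁴)].
d = √[6.51×10²⁵ × 0.43 / (16π × 5.67×10⁻⁸ × (298)⁴)] = 3.53×10¹⁰ m = 0.236 AU.

d ≈ 0.236 AU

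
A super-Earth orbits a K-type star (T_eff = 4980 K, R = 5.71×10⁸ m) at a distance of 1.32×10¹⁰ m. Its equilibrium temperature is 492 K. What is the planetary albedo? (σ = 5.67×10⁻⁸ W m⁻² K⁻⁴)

A ≈ 0.80

L = 4πR_⋆²σT_⋆⁴ = 4π(5.71×10⁸)² × 5.67×10⁻⁸ × (4980)⁴ = 1.43×10²⁶ W.
S = L/(4πd²) = 6.53×10⁴ W m⁻².
From T_eq⁴ = S(1−A)/(4σ): 1−A = 4σT_eq⁴/S.
1−A = 4 × 5.67×10⁻⁸ × (492)⁴ / 6.53×10⁴ = 0.204.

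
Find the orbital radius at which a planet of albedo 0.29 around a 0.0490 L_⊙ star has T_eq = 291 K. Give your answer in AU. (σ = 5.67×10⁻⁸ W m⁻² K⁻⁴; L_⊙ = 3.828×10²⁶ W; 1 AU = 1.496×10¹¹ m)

d ≈ 0.171 AU

L = 0.0490 × 3.828×10²⁶ = 1.88×10²⁵ W.
From T_eq⁴ = L(1−A)/(16πσd²): d = √[L(1−A)/(16πσT_eq⁴)].
d = √[1.88×10²⁵ × 0.71 / (16π × 5.67×10⁻⁸ × (291)⁴)] = 2.55×10¹⁰ m = 0.171 AU.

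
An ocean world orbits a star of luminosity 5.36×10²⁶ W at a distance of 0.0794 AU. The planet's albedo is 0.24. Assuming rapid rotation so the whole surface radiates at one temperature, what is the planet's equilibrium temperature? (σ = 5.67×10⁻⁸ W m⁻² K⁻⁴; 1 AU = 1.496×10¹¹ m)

d = 0.0794 AU = 1.19×10¹⁰ m.
Flux: S = L/(4πd²) = 5.36×10²⁶/(4π×(1.19×10¹⁰)²) = 3.02×10⁵ W m⁻².
Energy balance: absorbed = emitted ⇒ πR²·S(1−A) = 4πR²·σT_eq⁴, so T_eq⁴ = S(1−A)/(4σ).
T_eq = [3.02×10⁵ × 0.76 / (4 × 5.67×10⁻⁸)]^(1/4) = (1.01×10¹²)^(1/4) = 1000 K.

T_eq ≈ 1000 K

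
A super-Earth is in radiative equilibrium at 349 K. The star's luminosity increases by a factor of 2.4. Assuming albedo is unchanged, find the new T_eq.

T_eq ∝ L^(1/4) · d^(−1/2).
T′ = 349 × 2.4^(1/4) = 434 K.

T_eq ≈ 434 K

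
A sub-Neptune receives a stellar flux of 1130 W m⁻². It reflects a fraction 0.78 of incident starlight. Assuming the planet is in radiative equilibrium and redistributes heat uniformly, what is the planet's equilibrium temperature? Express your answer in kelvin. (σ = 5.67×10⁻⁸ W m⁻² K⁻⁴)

T_eq ≈ 182 K

Energy balance: absorbed = emitted ⇒ πR²·S(1−A) = 4πR²·σT_eq⁴, so T_eq⁴ = S(1−A)/(4σ).
T_eq = [1130 × 0.22 / (4 × 5.67×10⁻⁸)]^(1/4) = (1.10×10⁹)^(1/4) = 182 K.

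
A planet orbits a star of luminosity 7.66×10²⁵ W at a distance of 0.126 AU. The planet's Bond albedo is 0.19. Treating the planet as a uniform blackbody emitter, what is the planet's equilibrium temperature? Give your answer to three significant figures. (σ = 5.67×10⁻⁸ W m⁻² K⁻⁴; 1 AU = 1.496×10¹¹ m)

d = 0.126 AU = 1.88×10¹⁰ m.
Flux: S = L/(4πd²) = 7.66×10²⁵/(4π×(1.88×10¹⁰)²) = 1.72×10⁴ W m⁻².
Energy balance: absorbed = emitted ⇒ πR²·S(1−A) = 4πR²·σT_eq⁴, so T_eq⁴ = S(1−A)/(4σ).
T_eq = [1.72×10⁴ × 0.81 / (4 × 5.67×10⁻⁸)]^(1/4) = (6.13×10¹⁰)^(1/4) = 498 K.

T_eq ≈ 498 K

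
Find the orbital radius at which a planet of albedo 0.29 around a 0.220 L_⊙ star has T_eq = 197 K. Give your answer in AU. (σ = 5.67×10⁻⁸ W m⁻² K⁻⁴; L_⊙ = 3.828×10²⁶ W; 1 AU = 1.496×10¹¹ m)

L = 0.220 × 3.828×10²⁶ = 8.42×10²⁵ W.
From T_eq⁴ = L(1−A)/(16πσd²): d = √[L(1−A)/(16πσT_eq⁴)].
d = √[8.42×10²⁵ × 0.71 / (16π × 5.67×10⁻⁸ × (197)⁴)] = 1.18×10¹¹ m = 0.789 AU.

d ≈ 0.789 AU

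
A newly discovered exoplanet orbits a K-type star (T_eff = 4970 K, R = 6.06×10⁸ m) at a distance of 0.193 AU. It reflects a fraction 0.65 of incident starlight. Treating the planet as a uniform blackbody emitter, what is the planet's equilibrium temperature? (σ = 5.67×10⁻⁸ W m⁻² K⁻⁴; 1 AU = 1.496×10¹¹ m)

d = 0.193 AU = 2.89×10¹⁰ m.
L = 4πR_⋆²σT_⋆⁴ = 4π(6.06×10⁸)² × 5.67×10⁻⁸ × (4970)⁴ = 1.60×10²⁶ W.
S = L/(4πd²) = 1.52×10⁴ W m⁻².
Energy balance: absorbed = emitted ⇒ πR²·S(1−A) = 4πR²·σT_eq⁴, so T_eq⁴ = S(1−A)/(4σ).
T_eq = [1.52×10⁴ × 0.35 / (4 × 5.67×10⁻⁸)]^(1/4) = (2.35×10¹⁰)^(1/4) = 392 K.

T_eq ≈ 392 K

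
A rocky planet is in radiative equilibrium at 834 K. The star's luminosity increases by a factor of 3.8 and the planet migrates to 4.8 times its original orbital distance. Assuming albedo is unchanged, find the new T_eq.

T_eq ≈ 531 K

T_eq ∝ L^(1/4) · d^(−1/2).
T′ = 834 × 3.8^(1/4) / 4.8^(1/2) = 531 K.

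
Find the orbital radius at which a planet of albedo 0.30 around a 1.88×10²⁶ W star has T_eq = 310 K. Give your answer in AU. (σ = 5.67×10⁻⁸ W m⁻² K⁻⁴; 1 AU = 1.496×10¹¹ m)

From T_eq⁴ = L(1−A)/(16πσd²): d = √[L(1−A)/(16πσT_eq⁴)].
d = √[1.88×10²⁶ × 0.70 / (16π × 5.67×10⁻⁸ × (310)⁴)] = 7.07×10¹⁰ m = 0.473 AU.

d ≈ 0.473 AU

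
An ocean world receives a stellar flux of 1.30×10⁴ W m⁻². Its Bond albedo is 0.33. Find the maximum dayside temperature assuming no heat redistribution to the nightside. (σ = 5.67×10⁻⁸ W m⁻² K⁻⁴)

With no redistribution each surface element balances locally: S(1−A) = σT⁴.
T = [1.30×10⁴ × 0.67 / 5.67×10⁻⁸]^(1/4) = (1.54×10¹¹)^(1/4) = 626 K.

T_ss ≈ 626 K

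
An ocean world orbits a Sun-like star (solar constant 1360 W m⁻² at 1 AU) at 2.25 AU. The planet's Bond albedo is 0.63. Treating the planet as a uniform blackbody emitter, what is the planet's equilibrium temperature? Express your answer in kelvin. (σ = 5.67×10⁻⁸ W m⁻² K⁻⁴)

Flux at 2.25 AU: S = 1360/2.25² = 269 W m⁻².
Energy balance: absorbed = emitted ⇒ πR²·S(1−A) = 4πR²·σT_eq⁴, so T_eq⁴ = S(1−A)/(4σ).
T_eq = [269 × 0.37 / (4 × 5.67×10⁻⁸)]^(1/4) = (4.38×10⁸)^(1/4) = 145 K.

T_eq ≈ 145 K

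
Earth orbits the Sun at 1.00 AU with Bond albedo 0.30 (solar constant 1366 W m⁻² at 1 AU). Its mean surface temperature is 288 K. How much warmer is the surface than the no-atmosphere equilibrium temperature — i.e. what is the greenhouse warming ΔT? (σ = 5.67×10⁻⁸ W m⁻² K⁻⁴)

S = 1366/1.00² = 1366 W m⁻².
T_eq = [S(1−A)/(4σ)]^(1/4) = [1366×0.70/(4×5.67×10⁻⁸)]^(1/4) = 254.8 K.
ΔT = T_surf − T_eq = 288 − 254.8.

ΔT ≈ 33.2 K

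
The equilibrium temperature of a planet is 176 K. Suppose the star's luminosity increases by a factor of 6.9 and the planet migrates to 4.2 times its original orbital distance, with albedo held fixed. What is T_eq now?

T_eq ∝ L^(1/4) · d^(−1/2).
T′ = 176 × 6.9^(1/4) / 4.2^(1/2) = 139 K.

T_eq ≈ 139 K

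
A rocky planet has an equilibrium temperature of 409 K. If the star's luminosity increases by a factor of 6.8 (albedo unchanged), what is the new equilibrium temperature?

T_eq ∝ L^(1/4) · d^(−1/2).
T′ = 409 × 6.8^(1/4) = 660 K.

T_eq ≈ 660 K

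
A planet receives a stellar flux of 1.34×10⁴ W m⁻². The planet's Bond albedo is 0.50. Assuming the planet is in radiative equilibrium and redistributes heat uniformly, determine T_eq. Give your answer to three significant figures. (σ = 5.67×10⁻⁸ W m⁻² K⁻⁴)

T_eq ≈ 415 K

Energy balance: absorbed = emitted ⇒ πR²·S(1−A) = 4πR²·σT_eq⁴, so T_eq⁴ = S(1−A)/(4σ).
T_eq = [1.34×10⁴ × 0.50 / (4 × 5.67×10⁻⁸)]^(1/4) = (2.95×10¹⁰)^(1/4) = 415 K.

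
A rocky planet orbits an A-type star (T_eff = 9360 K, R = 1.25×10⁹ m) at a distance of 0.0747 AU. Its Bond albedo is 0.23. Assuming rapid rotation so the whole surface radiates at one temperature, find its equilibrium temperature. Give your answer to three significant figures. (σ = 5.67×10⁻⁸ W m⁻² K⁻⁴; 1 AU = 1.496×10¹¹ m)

d = 0.0747 AU = 1.12×10¹⁰ m.
L = 4πR_⋆²σT_⋆⁴ = 4π(1.25×10⁹)² × 5.67×10⁻⁸ × (9360)⁴ = 8.55×10²⁷ W.
S = L/(4πd²) = 5.45×10⁶ W m⁻².
Energy balance: absorbed = emitted ⇒ πR²·S(1−A) = 4πR²·σT_eq⁴, so T_eq⁴ = S(1−A)/(4σ).
T_eq = [5.45×10⁶ × 0.77 / (4 × 5.67×10⁻⁸)]^(1/4) = (1.85×10¹³)^(1/4) = 2070 K.

T_eq ≈ 2070 K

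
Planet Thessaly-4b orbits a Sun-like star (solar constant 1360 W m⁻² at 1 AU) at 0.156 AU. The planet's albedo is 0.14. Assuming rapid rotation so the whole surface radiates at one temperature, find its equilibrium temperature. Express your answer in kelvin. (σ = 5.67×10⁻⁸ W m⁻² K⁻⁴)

T_eq ≈ 678 K

Flux at 0.156 AU: S = 1360/0.156² = 5.59×10⁴ W m⁻².
Energy balance: absorbed = emitted ⇒ πR²·S(1−A) = 4πR²·σT_eq⁴, so T_eq⁴ = S(1−A)/(4σ).
T_eq = [5.59×10⁴ × 0.86 / (4 × 5.67×10⁻⁸)]^(1/4) = (2.12×10¹¹)^(1/4) = 678 K.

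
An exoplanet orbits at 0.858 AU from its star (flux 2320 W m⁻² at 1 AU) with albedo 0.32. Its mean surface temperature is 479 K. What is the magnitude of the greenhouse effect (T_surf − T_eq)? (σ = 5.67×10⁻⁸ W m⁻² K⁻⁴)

ΔT ≈ 167.2 K

S = 2320/0.858² = 3151 W m⁻².
T_eq = [S(1−A)/(4σ)]^(1/4) = [3151×0.68/(4×5.67×10⁻⁸)]^(1/4) = 311.8 K.
ΔT = T_surf − T_eq = 479 − 311.8.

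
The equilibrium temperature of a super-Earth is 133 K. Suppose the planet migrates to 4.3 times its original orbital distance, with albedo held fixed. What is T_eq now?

T_eq ≈ 64.1 K

T_eq ∝ L^(1/4) · d^(−1/2).
T′ = 133 / 4.3^(1/2) = 64.1 K.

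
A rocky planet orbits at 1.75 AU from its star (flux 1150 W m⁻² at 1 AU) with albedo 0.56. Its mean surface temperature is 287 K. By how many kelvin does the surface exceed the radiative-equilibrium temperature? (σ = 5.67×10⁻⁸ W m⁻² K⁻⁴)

S = 1150/1.75² = 375.5 W m⁻².
T_eq = [S(1−A)/(4σ)]^(1/4) = [375.5×0.44/(4×5.67×10⁻⁸)]^(1/4) = 164.3 K.
ΔT = T_surf − T_eq = 287 − 164.3.

ΔT ≈ 122.7 K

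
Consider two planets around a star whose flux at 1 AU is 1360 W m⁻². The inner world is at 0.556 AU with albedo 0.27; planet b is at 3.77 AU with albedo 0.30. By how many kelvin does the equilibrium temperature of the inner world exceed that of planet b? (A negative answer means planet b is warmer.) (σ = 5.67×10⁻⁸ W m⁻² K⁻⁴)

ΔT ≈ 213.9 K

T_eq = [S₀(1−A)/(4σd²)]^(1/4), so T ∝ (1−A)^(1/4) / √d.
T₁ = [1360×0.73/(4×5.67×10⁻⁸×0.556²)]^(1/4) = 344.96 K.
T₂ = [1360×0.70/(4×5.67×10⁻⁸×3.77²)]^(1/4) = 131.09 K.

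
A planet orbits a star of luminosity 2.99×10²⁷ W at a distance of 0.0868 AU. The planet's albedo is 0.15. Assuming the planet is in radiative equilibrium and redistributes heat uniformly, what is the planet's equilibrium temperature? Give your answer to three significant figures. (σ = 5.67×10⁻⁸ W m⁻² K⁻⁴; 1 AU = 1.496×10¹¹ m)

T_eq ≈ 1520 K

d = 0.0868 AU = 1.30×10¹⁰ m.
Flux: S = L/(4πd²) = 2.99×10²⁷/(4π×(1.30×10¹⁰)²) = 1.41×10⁶ W m⁻².
Energy balance: absorbed = emitted ⇒ πR²·S(1−A) = 4πR²·σT_eq⁴, so T_eq⁴ = S(1−A)/(4σ).
T_eq = [1.41×10⁶ × 0.85 / (4 × 5.67×10⁻⁸)]^(1/4) = (5.29×10¹²)^(1/4) = 1520 K.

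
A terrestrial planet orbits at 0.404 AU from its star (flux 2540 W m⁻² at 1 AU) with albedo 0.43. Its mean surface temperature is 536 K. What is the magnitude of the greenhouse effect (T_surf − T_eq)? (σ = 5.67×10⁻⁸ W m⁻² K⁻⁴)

ΔT ≈ 91.3 K

S = 2540/0.404² = 1.556×10⁴ W m⁻².
T_eq = [S(1−A)/(4σ)]^(1/4) = [1.556×10⁴×0.57/(4×5.67×10⁻⁸)]^(1/4) = 444.7 K.
ΔT = T_surf − T_eq = 536 − 444.7.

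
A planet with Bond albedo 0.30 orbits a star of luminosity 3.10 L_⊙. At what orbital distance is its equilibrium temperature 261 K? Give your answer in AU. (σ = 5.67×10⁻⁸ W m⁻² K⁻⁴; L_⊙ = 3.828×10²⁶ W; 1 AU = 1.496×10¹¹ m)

L = 3.10 × 3.828×10²⁶ = 1.19×10²⁷ W.
From T_eq⁴ = L(1−A)/(16πσd²): d = √[L(1−A)/(16πσT_eq⁴)].
d = √[1.19×10²⁷ × 0.70 / (16π × 5.67×10⁻⁸ × (261)⁴)] = 2.51×10¹¹ m = 1.68 AU.

d ≈ 1.68 AU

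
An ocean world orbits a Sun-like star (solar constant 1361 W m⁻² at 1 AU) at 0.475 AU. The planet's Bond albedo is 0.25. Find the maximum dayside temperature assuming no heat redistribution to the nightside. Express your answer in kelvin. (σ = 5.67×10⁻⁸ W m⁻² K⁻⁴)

Flux at 0.475 AU: S = 1361/0.475² = 6030 W m⁻².
With no redistribution each surface element balances locally: S(1−A) = σT⁴.
T = [6030 × 0.75 / 5.67×10⁻⁸]^(1/4) = (7.98×10¹⁰)^(1/4) = 531 K.

T_ss ≈ 531 K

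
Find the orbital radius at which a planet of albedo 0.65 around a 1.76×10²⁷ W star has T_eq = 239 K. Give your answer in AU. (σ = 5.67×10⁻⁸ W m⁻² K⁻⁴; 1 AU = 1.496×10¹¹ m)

d ≈ 1.72 AU

From T_eq⁴ = L(1−A)/(16πσd²): d = √[L(1−A)/(16πσT_eq⁴)].
d = √[1.76×10²⁷ × 0.35 / (16π × 5.67×10⁻⁸ × (239)⁴)] = 2.57×10¹¹ m = 1.72 AU.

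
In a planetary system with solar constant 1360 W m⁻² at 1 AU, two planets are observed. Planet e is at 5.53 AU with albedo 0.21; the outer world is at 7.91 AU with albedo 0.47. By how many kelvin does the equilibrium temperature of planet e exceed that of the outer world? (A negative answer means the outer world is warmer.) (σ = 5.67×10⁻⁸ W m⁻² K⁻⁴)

ΔT ≈ 27.1 K

T_eq = [S₀(1−A)/(4σd²)]^(1/4), so T ∝ (1−A)^(1/4) / √d.
T₁ = [1360×0.79/(4×5.67×10⁻⁸×5.53²)]^(1/4) = 111.56 K.
T₂ = [1360×0.53/(4×5.67×10⁻⁸×7.91²)]^(1/4) = 84.42 K.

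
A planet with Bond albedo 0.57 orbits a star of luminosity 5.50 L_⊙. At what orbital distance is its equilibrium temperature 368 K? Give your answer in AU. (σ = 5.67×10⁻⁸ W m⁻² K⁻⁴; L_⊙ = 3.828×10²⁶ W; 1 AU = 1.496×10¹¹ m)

L = 5.50 × 3.828×10²⁶ = 2.11×10²⁷ W.
From T_eq⁴ = L(1−A)/(16πσd²): d = √[L(1−A)/(16πσT_eq⁴)].
d = √[2.11×10²⁷ × 0.43 / (16π × 5.67×10⁻⁸ × (368)⁴)] = 1.32×10¹¹ m = 0.880 AU.

d ≈ 0.880 AU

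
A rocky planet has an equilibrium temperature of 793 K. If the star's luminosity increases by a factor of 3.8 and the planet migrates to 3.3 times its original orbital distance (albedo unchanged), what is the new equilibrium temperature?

T_eq ≈ 609 K

T_eq ∝ L^(1/4) · d^(−1/2).
T′ = 793 × 3.8^(1/4) / 3.3^(1/2) = 609 K.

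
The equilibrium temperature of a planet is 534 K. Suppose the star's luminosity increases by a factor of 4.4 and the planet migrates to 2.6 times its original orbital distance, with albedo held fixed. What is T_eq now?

T_eq ∝ L^(1/4) · d^(−1/2).
T′ = 534 × 4.4^(1/4) / 2.6^(1/2) = 480 K.

T_eq ≈ 480 K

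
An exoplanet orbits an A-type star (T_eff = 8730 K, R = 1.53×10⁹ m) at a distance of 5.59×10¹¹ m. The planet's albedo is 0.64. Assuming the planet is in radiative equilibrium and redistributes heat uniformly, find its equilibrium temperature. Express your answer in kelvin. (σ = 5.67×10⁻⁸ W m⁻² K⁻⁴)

L = 4πR_⋆²σT_⋆⁴ = 4π(1.53×10⁹)² × 5.67×10⁻⁸ × (8730)⁴ = 9.69×10²⁷ W.
S = L/(4πd²) = 2470 W m⁻².
Energy balance: absorbed = emitted ⇒ πR²·S(1−A) = 4πR²·σT_eq⁴, so T_eq⁴ = S(1−A)/(4σ).
T_eq = [2470 × 0.36 / (4 × 5.67×10⁻⁸)]^(1/4) = (3.92×10⁹)^(1/4) = 250 K.

T_eq ≈ 250 K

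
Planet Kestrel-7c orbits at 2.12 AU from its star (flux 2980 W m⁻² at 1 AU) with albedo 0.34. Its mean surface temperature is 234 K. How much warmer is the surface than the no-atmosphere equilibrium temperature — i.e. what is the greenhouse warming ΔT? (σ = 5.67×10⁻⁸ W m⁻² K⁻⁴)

S = 2980/2.12² = 663.0 W m⁻².
T_eq = [S(1−A)/(4σ)]^(1/4) = [663.0×0.66/(4×5.67×10⁻⁸)]^(1/4) = 209.6 K.
ΔT = T_surf − T_eq = 234 − 209.6.

ΔT ≈ 24.4 K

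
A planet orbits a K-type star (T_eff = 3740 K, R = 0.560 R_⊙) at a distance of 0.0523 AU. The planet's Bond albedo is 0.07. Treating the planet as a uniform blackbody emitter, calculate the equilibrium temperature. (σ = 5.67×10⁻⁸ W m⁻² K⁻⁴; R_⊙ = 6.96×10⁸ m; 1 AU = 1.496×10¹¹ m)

R_⋆ = 0.560 × 6.96×10⁸ = 3.90×10⁸ m.
d = 0.0523 AU = 7.82×10⁹ m.
L = 4πR_⋆²σT_⋆⁴ = 4π(3.90×10⁸)² × 5.67×10⁻⁸ × (3740)⁴ = 2.12×10²⁵ W.
S = L/(4πd²) = 2.75×10⁴ W m⁻².
Energy balance: absorbed = emitted ⇒ πR²·S(1−A) = 4πR²·σT_eq⁴, so T_eq⁴ = S(1−A)/(4σ).
T_eq = [2.75×10⁴ × 0.93 / (4 × 5.67×10⁻⁸)]^(1/4) = (1.13×10¹¹)^(1/4) = 580 K.

T_eq ≈ 580 K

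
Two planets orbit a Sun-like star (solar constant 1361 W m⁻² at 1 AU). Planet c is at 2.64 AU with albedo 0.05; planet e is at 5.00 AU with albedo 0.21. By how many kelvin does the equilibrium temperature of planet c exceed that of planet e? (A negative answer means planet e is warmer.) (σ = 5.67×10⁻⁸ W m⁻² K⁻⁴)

ΔT ≈ 51.8 K

T_eq = [S₀(1−A)/(4σd²)]^(1/4), so T ∝ (1−A)^(1/4) / √d.
T₁ = [1361×0.95/(4×5.67×10⁻⁸×2.64²)]^(1/4) = 169.12 K.
T₂ = [1361×0.79/(4×5.67×10⁻⁸×5.00²)]^(1/4) = 117.35 K.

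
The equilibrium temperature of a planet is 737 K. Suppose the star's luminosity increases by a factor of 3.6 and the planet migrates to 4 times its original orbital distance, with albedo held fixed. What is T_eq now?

T_eq ∝ L^(1/4) · d^(−1/2).
T′ = 737 × 3.6^(1/4) / 4^(1/2) = 508 K.

T_eq ≈ 508 K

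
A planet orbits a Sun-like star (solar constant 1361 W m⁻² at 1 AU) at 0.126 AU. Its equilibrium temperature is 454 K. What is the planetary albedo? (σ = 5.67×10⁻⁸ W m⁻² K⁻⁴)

Flux at 0.126 AU: S = 1361/0.126² = 8.57×10⁴ W m⁻².
From T_eq⁴ = S(1−A)/(4σ): 1−A = 4σT_eq⁴/S.
1−A = 4 × 5.67×10⁻⁸ × (454)⁴ / 8.57×10⁴ = 0.112.

A ≈ 0.89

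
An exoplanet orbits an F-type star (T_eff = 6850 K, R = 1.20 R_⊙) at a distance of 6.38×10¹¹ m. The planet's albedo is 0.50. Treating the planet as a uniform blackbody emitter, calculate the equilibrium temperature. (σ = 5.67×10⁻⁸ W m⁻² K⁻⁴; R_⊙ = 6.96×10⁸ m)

T_eq ≈ 147 K

R_⋆ = 1.20 × 6.96×10⁸ = 8.35×10⁸ m.
L = 4πR_⋆²σT_⋆⁴ = 4π(8.35×10⁸)² × 5.67×10⁻⁸ × (6850)⁴ = 1.09×10²⁷ W.
S = L/(4πd²) = 214 W m⁻².
Energy balance: absorbed = emitted ⇒ πR²·S(1−A) = 4πR²·σT_eq⁴, so T_eq⁴ = S(1−A)/(4σ).
T_eq = [214 × 0.50 / (4 × 5.67×10⁻⁸)]^(1/4) = (4.72×10⁸)^(1/4) = 147 K.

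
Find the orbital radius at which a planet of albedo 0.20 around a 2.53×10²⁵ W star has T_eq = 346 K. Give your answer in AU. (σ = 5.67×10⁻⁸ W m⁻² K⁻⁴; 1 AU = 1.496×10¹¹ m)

From T_eq⁴ = L(1−A)/(16πσd²): d = √[L(1−A)/(16πσT_eq⁴)].
d = √[2.53×10²⁵ × 0.80 / (16π × 5.67×10⁻⁸ × (346)⁴)] = 2.23×10¹⁰ m = 0.149 AU.

d ≈ 0.149 AU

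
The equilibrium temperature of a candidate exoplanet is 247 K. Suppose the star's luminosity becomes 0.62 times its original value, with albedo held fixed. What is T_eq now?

T_eq ∝ L^(1/4) · d^(−1/2).
T′ = 247 × 0.62^(1/4) = 219 K.

T_eq ≈ 219 K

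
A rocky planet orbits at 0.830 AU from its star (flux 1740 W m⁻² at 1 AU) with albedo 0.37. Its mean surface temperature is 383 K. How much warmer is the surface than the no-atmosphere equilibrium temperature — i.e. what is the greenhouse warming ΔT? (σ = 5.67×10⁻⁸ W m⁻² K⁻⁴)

S = 1740/0.830² = 2526 W m⁻².
T_eq = [S(1−A)/(4σ)]^(1/4) = [2526×0.63/(4×5.67×10⁻⁸)]^(1/4) = 289.4 K.
ΔT = T_surf − T_eq = 383 − 289.4.

ΔT ≈ 93.6 K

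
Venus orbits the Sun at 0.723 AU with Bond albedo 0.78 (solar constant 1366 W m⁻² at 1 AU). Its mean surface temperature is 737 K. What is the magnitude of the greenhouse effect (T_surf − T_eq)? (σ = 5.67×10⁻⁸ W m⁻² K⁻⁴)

ΔT ≈ 512.6 K

S = 1366/0.723² = 2613 W m⁻².
T_eq = [S(1−A)/(4σ)]^(1/4) = [2613×0.22/(4×5.67×10⁻⁸)]^(1/4) = 224.4 K.
ΔT = T_surf − T_eq = 737 − 224.4.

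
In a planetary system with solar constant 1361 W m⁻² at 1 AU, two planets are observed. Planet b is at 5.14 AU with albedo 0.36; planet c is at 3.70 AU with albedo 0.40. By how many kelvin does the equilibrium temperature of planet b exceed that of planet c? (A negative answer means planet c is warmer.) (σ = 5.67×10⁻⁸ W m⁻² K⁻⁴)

T_eq = [S₀(1−A)/(4σd²)]^(1/4), so T ∝ (1−A)^(1/4) / √d.
T₁ = [1361×0.64/(4×5.67×10⁻⁸×5.14²)]^(1/4) = 109.80 K.
T₂ = [1361×0.60/(4×5.67×10⁻⁸×3.70²)]^(1/4) = 127.35 K.

ΔT ≈ -17.5 K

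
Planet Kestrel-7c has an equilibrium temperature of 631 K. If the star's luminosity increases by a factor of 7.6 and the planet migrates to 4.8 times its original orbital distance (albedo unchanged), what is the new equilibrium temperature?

T_eq ∝ L^(1/4) · d^(−1/2).
T′ = 631 × 7.6^(1/4) / 4.8^(1/2) = 478 K.

T_eq ≈ 478 K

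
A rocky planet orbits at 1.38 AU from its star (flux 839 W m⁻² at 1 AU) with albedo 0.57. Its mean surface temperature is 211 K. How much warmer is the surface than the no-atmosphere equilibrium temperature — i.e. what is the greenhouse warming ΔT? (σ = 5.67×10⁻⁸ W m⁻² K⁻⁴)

S = 839/1.38² = 440.6 W m⁻².
T_eq = [S(1−A)/(4σ)]^(1/4) = [440.6×0.43/(4×5.67×10⁻⁸)]^(1/4) = 170.0 K.
ΔT = T_surf − T_eq = 211 − 170.0.

ΔT ≈ 41.0 K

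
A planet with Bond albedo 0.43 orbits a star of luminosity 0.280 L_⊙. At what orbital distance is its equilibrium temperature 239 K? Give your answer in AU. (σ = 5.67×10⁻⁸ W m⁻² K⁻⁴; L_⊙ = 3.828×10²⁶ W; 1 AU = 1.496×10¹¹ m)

L = 0.280 × 3.828×10²⁶ = 1.07×10²⁶ W.
From T_eq⁴ = L(1−A)/(16πσd²): d = √[L(1−A)/(16πσT_eq⁴)].
d = √[1.07×10²⁶ × 0.57 / (16π × 5.67×10⁻⁸ × (239)⁴)] = 8.11×10¹⁰ m = 0.542 AU.

d ≈ 0.542 AU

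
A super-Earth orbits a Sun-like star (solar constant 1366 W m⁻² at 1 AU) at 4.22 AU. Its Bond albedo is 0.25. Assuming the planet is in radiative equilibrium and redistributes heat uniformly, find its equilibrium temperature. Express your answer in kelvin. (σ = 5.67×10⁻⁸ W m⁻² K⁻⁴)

T_eq ≈ 126 K

Flux at 4.22 AU: S = 1366/4.22² = 76.7 W m⁻².
Energy balance: absorbed = emitted ⇒ πR²·S(1−A) = 4πR²·σT_eq⁴, so T_eq⁴ = S(1−A)/(4σ).
T_eq = [76.7 × 0.75 / (4 × 5.67×10⁻⁸)]^(1/4) = (2.54×10⁸)^(1/4) = 126 K.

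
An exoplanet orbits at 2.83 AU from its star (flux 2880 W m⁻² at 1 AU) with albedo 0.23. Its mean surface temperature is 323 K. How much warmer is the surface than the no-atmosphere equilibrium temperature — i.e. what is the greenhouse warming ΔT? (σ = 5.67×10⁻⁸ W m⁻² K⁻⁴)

S = 2880/2.83² = 359.6 W m⁻².
T_eq = [S(1−A)/(4σ)]^(1/4) = [359.6×0.77/(4×5.67×10⁻⁸)]^(1/4) = 186.9 K.
ΔT = T_surf − T_eq = 323 − 186.9.

ΔT ≈ 136.1 K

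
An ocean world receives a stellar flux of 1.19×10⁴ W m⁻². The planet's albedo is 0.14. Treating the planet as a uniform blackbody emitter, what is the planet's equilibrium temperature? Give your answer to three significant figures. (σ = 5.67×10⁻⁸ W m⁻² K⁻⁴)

Energy balance: absorbed = emitted ⇒ πR²·S(1−A) = 4πR²·σT_eq⁴, so T_eq⁴ = S(1−A)/(4σ).
T_eq = [1.19×10⁴ × 0.86 / (4 × 5.67×10⁻⁸)]^(1/4) = (4.51×10¹⁰)^(1/4) = 461 K.

T_eq ≈ 461 K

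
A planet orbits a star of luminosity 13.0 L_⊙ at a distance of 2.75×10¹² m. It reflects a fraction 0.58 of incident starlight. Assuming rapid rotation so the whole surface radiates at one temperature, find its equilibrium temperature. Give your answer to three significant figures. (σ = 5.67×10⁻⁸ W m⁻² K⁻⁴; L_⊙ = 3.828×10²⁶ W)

L = 13.0 × 3.828×10²⁶ = 4.98×10²⁷ W.
Flux: S = L/(4πd²) = 4.98×10²⁷/(4π×(2.75×10¹²)²) = 52.4 W m⁻².
Energy balance: absorbed = emitted ⇒ πR²·S(1−A) = 4πR²·σT_eq⁴, so T_eq⁴ = S(1−A)/(4σ).
T_eq = [52.4 × 0.42 / (4 × 5.67×10⁻⁸)]^(1/4) = (9.70×10⁷)^(1/4) = 99.2 K.

T_eq ≈ 99.2 K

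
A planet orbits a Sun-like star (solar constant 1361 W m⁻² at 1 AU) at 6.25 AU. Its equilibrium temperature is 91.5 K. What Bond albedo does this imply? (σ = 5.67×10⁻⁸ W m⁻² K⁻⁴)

A ≈ 0.54

Flux at 6.25 AU: S = 1361/6.25² = 34.8 W m⁻².
From T_eq⁴ = S(1−A)/(4σ): 1−A = 4σT_eq⁴/S.
1−A = 4 × 5.67×10⁻⁸ × (91.5)⁴ / 34.8 = 0.456.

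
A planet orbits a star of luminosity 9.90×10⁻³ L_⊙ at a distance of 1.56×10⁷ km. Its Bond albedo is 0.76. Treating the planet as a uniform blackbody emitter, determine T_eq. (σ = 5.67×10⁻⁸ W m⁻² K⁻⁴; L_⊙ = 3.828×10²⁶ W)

T_eq ≈ 190 K

d = 1.56×10⁷ km = 1.56×10¹⁰ m.
L = 9.90×10⁻³ × 3.828×10²⁶ = 3.79×10²⁴ W.
Flux: S = L/(4πd²) = 3.79×10²⁴/(4π×(1.56×10¹⁰)²) = 1240 W m⁻².
Energy balance: absorbed = emitted ⇒ πR²·S(1−A) = 4πR²·σT_eq⁴, so T_eq⁴ = S(1−A)/(4σ).
T_eq = [1240 × 0.24 / (4 × 5.67×10⁻⁸)]^(1/4) = (1.31×10⁹)^(1/4) = 190 K.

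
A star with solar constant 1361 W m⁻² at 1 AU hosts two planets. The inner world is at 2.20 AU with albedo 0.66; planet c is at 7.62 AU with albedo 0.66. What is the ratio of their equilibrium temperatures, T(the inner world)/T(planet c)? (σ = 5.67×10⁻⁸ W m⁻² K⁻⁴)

T₁/T₂ ≈ 1.861

T_eq = [S₀(1−A)/(4σd²)]^(1/4), so T ∝ (1−A)^(1/4) / √d.
T₁ = [1361×0.34/(4×5.67×10⁻⁸×2.20²)]^(1/4) = 143.29 K.
T₂ = [1361×0.34/(4×5.67×10⁻⁸×7.62²)]^(1/4) = 76.99 K.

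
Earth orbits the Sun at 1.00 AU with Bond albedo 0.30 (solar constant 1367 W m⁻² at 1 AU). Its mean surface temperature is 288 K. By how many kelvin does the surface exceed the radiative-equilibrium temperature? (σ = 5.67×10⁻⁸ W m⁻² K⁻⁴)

ΔT ≈ 33.1 K

S = 1367/1.00² = 1367 W m⁻².
T_eq = [S(1−A)/(4σ)]^(1/4) = [1367×0.70/(4×5.67×10⁻⁸)]^(1/4) = 254.9 K.
ΔT = T_surf − T_eq = 288 − 254.9.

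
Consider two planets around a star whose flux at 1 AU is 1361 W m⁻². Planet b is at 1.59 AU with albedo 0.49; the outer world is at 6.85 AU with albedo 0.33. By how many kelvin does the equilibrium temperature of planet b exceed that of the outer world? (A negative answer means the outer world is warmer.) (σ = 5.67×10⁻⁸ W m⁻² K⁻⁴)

ΔT ≈ 90.3 K

T_eq = [S₀(1−A)/(4σd²)]^(1/4), so T ∝ (1−A)^(1/4) / √d.
T₁ = [1361×0.51/(4×5.67×10⁻⁸×1.59²)]^(1/4) = 186.53 K.
T₂ = [1361×0.67/(4×5.67×10⁻⁸×6.85²)]^(1/4) = 96.21 K.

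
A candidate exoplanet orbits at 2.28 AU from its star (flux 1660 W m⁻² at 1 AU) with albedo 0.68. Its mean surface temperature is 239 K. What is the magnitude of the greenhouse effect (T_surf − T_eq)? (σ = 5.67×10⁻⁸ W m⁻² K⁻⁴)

ΔT ≈ 93.3 K

S = 1660/2.28² = 319.3 W m⁻².
T_eq = [S(1−A)/(4σ)]^(1/4) = [319.3×0.32/(4×5.67×10⁻⁸)]^(1/4) = 145.7 K.
ΔT = T_surf − T_eq = 239 − 145.7.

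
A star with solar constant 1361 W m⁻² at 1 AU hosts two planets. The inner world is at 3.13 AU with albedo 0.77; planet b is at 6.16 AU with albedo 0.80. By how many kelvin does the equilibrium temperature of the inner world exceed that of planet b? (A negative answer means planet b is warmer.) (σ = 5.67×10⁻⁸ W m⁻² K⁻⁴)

ΔT ≈ 34.0 K

T_eq = [S₀(1−A)/(4σd²)]^(1/4), so T ∝ (1−A)^(1/4) / √d.
T₁ = [1361×0.23/(4×5.67×10⁻⁸×3.13²)]^(1/4) = 108.95 K.
T₂ = [1361×0.20/(4×5.67×10⁻⁸×6.16²)]^(1/4) = 74.99 K.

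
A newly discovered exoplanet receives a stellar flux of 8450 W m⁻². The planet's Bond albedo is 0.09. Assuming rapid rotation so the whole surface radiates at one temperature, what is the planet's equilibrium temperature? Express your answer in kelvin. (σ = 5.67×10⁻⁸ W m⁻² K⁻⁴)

T_eq ≈ 429 K

Energy balance: absorbed = emitted ⇒ πR²·S(1−A) = 4πR²·σT_eq⁴, so T_eq⁴ = S(1−A)/(4σ).
T_eq = [8450 × 0.91 / (4 × 5.67×10⁻⁸)]^(1/4) = (3.39×10¹⁰)^(1/4) = 429 K.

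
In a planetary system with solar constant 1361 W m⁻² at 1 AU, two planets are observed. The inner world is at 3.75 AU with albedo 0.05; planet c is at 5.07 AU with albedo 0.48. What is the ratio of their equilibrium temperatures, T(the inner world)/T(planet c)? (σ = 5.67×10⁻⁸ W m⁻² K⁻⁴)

T₁/T₂ ≈ 1.352

T_eq = [S₀(1−A)/(4σd²)]^(1/4), so T ∝ (1−A)^(1/4) / √d.
T₁ = [1361×0.95/(4×5.67×10⁻⁸×3.75²)]^(1/4) = 141.90 K.
T₂ = [1361×0.52/(4×5.67×10⁻⁸×5.07²)]^(1/4) = 104.97 K.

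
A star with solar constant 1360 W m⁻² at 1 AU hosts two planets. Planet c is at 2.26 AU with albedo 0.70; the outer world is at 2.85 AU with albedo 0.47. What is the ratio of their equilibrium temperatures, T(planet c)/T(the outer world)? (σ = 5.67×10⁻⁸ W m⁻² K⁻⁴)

T₁/T₂ ≈ 0.974

T_eq = [S₀(1−A)/(4σd²)]^(1/4), so T ∝ (1−A)^(1/4) / √d.
T₁ = [1360×0.30/(4×5.67×10⁻⁸×2.26²)]^(1/4) = 136.99 K.
T₂ = [1360×0.53/(4×5.67×10⁻⁸×2.85²)]^(1/4) = 140.64 K.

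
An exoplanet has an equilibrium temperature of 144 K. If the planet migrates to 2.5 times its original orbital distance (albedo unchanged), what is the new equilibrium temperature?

T_eq ≈ 91.1 K

T_eq ∝ L^(1/4) · d^(−1/2).
T′ = 144 / 2.5^(1/2) = 91.1 K.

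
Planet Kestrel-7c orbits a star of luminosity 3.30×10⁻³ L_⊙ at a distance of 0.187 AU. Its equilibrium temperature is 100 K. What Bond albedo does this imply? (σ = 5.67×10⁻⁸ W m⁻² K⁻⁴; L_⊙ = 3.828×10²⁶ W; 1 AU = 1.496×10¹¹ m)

A ≈ 0.82

d = 0.187 AU = 2.80×10¹⁰ m.
L = 3.30×10⁻³ × 3.828×10²⁶ = 1.26×10²⁴ W.
Flux: S = L/(4πd²) = 1.26×10²⁴/(4π×(2.80×10¹⁰)²) = 128 W m⁻².
From T_eq⁴ = S(1−A)/(4σ): 1−A = 4σT_eq⁴/S.
1−A = 4 × 5.67×10⁻⁸ × (100)⁴ / 128 = 0.177.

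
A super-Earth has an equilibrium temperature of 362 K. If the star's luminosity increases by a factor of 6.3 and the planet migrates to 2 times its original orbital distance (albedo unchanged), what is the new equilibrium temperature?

T_eq ∝ L^(1/4) · d^(−1/2).
T′ = 362 × 6.3^(1/4) / 2^(1/2) = 406 K.

T_eq ≈ 406 K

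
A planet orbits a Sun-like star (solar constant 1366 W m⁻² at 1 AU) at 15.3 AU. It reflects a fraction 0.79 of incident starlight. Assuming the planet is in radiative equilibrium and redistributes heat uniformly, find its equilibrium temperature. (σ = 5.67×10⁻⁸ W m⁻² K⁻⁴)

Flux at 15.3 AU: S = 1366/15.3² = 5.84 W m⁻².
Energy balance: absorbed = emitted ⇒ πR²·S(1−A) = 4πR²·σT_eq⁴, so T_eq⁴ = S(1−A)/(4σ).
T_eq = [5.84 × 0.21 / (4 × 5.67×10⁻⁸)]^(1/4) = (5.40×10⁶)^(1/4) = 48.2 K.

T_eq ≈ 48.2 K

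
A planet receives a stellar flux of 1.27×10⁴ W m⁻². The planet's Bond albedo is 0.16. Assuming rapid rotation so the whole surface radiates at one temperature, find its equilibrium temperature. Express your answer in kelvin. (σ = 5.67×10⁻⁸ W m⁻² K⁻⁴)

Energy balance: absorbed = emitted ⇒ πR²·S(1−A) = 4πR²·σT_eq⁴, so T_eq⁴ = S(1−A)/(4σ).
T_eq = [1.27×10⁴ × 0.84 / (4 × 5.67×10⁻⁸)]^(1/4) = (4.70×10¹⁰)^(1/4) = 466 K.

T_eq ≈ 466 K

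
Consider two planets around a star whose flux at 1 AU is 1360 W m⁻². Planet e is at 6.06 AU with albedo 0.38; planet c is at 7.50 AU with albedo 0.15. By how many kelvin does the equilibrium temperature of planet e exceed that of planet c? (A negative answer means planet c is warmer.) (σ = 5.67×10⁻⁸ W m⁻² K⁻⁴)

T_eq = [S₀(1−A)/(4σd²)]^(1/4), so T ∝ (1−A)^(1/4) / √d.
T₁ = [1360×0.62/(4×5.67×10⁻⁸×6.06²)]^(1/4) = 100.31 K.
T₂ = [1360×0.85/(4×5.67×10⁻⁸×7.50²)]^(1/4) = 97.57 K.

ΔT ≈ 2.7 K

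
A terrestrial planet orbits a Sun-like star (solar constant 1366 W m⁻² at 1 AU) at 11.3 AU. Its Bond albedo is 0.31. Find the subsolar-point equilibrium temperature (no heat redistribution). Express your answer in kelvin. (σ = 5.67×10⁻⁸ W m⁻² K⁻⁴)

T_ss ≈ 107 K

Flux at 11.3 AU: S = 1366/11.3² = 10.7 W m⁻².
At the subsolar point the surface absorbs S(1−A) and emits σT⁴ per unit area — no factor of 4, since only the local patch is in balance.
T = [10.7 × 0.69 / 5.67×10⁻⁸]^(1/4) = (1.30×10⁸)^(1/4) = 107 K.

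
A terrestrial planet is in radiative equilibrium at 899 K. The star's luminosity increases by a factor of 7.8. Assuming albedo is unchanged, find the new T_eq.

T_eq ≈ 1500 K

T_eq ∝ L^(1/4) · d^(−1/2).
T′ = 899 × 7.8^(1/4) = 1500 K.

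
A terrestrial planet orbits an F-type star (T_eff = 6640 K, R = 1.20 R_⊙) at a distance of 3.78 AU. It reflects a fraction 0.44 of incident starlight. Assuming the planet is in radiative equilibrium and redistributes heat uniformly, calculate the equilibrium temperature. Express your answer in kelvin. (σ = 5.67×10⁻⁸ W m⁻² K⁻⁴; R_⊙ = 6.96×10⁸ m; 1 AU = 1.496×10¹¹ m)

R_⋆ = 1.20 × 6.96×10⁸ = 8.35×10⁸ m.
d = 3.78 AU = 5.65×10¹¹ m.
L = 4πR_⋆²σT_⋆⁴ = 4π(8.35×10⁸)² × 5.67×10⁻⁸ × (6640)⁴ = 9.66×10²⁶ W.
S = L/(4πd²) = 240 W m⁻².
Energy balance: absorbed = emitted ⇒ πR²·S(1−A) = 4πR²·σT_eq⁴, so T_eq⁴ = S(1−A)/(4σ).
T_eq = [240 × 0.56 / (4 × 5.67×10⁻⁸)]^(1/4) = (5.94×10⁸)^(1/4) = 156 K.

T_eq ≈ 156 K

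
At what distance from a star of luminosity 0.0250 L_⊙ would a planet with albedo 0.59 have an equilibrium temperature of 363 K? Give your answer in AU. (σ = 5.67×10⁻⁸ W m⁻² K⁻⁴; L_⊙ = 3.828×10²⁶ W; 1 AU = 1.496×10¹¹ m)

L = 0.0250 × 3.828×10²⁶ = 9.57×10²⁴ W.
From T_eq⁴ = L(1−A)/(16πσd²): d = √[L(1−A)/(16πσT_eq⁴)].
d = √[9.57×10²⁴ × 0.41 / (16π × 5.67×10⁻⁸ × (363)⁴)] = 8.90×10⁹ m = 0.0595 AU.

d ≈ 0.0595 AU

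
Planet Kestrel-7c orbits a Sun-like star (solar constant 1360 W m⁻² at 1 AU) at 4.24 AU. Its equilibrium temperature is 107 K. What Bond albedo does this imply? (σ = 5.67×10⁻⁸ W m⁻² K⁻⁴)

Flux at 4.24 AU: S = 1360/4.24² = 75.6 W m⁻².
From T_eq⁴ = S(1−A)/(4σ): 1−A = 4σT_eq⁴/S.
1−A = 4 × 5.67×10⁻⁸ × (107)⁴ / 75.6 = 0.393.

A ≈ 0.61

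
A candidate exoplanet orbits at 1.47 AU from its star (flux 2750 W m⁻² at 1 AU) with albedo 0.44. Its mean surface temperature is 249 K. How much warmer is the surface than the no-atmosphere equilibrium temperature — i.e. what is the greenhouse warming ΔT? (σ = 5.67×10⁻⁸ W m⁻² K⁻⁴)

ΔT ≈ 12.2 K

S = 2750/1.47² = 1273 W m⁻².
T_eq = [S(1−A)/(4σ)]^(1/4) = [1273×0.56/(4×5.67×10⁻⁸)]^(1/4) = 236.8 K.
ΔT = T_surf − T_eq = 249 − 236.8.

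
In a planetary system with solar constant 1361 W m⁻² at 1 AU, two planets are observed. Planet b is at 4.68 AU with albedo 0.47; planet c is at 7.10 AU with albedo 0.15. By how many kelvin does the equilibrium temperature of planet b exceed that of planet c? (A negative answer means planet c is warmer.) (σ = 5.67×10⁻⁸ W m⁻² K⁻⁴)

ΔT ≈ 9.5 K

T_eq = [S₀(1−A)/(4σd²)]^(1/4), so T ∝ (1−A)^(1/4) / √d.
T₁ = [1361×0.53/(4×5.67×10⁻⁸×4.68²)]^(1/4) = 109.77 K.
T₂ = [1361×0.85/(4×5.67×10⁻⁸×7.10²)]^(1/4) = 100.30 K.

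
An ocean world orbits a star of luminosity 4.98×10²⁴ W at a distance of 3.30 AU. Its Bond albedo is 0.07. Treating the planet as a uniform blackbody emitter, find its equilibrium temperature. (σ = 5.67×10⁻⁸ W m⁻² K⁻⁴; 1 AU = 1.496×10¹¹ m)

d = 3.30 AU = 4.94×10¹¹ m.
Flux: S = L/(4πd²) = 4.98×10²⁴/(4π×(4.94×10¹¹)²) = 1.63 W m⁻².
Energy balance: absorbed = emitted ⇒ πR²·S(1−A) = 4πR²·σT_eq⁴, so T_eq⁴ = S(1−A)/(4σ).
T_eq = [1.63 × 0.93 / (4 × 5.67×10⁻⁸)]^(1/4) = (6.67×10⁶)^(1/4) = 50.8 K.

T_eq ≈ 50.8 K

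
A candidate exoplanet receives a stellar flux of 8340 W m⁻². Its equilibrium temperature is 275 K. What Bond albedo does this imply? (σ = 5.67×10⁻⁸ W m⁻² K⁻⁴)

From T_eq⁴ = S(1−A)/(4σ): 1−A = 4σT_eq⁴/S.
1−A = 4 × 5.67×10⁻⁸ × (275)⁴ / 8340 = 0.156.

A ≈ 0.84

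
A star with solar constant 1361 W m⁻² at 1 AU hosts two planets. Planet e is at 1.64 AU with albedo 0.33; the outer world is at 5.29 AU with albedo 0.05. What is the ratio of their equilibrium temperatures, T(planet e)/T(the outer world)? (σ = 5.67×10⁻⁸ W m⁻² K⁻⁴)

T₁/T₂ ≈ 1.646

T_eq = [S₀(1−A)/(4σd²)]^(1/4), so T ∝ (1−A)^(1/4) / √d.
T₁ = [1361×0.67/(4×5.67×10⁻⁸×1.64²)]^(1/4) = 196.63 K.
T₂ = [1361×0.95/(4×5.67×10⁻⁸×5.29²)]^(1/4) = 119.47 K.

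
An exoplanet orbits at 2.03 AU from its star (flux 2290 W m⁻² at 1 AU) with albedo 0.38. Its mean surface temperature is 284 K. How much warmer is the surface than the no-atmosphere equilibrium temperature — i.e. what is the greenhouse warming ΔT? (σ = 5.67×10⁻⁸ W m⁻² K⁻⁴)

S = 2290/2.03² = 555.7 W m⁻².
T_eq = [S(1−A)/(4σ)]^(1/4) = [555.7×0.62/(4×5.67×10⁻⁸)]^(1/4) = 197.4 K.
ΔT = T_surf − T_eq = 284 − 197.4.

ΔT ≈ 86.6 K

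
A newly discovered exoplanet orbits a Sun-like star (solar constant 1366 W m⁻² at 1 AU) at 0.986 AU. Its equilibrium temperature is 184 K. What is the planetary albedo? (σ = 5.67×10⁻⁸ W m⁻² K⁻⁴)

A ≈ 0.81

Flux at 0.986 AU: S = 1366/0.986² = 1410 W m⁻².
From T_eq⁴ = S(1−A)/(4σ): 1−A = 4σT_eq⁴/S.
1−A = 4 × 5.67×10⁻⁸ × (184)⁴ / 1410 = 0.185.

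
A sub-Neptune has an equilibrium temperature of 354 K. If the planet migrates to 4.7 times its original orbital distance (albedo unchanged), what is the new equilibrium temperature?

T_eq ≈ 163 K

T_eq ∝ L^(1/4) · d^(−1/2).
T′ = 354 / 4.7^(1/2) = 163 K.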